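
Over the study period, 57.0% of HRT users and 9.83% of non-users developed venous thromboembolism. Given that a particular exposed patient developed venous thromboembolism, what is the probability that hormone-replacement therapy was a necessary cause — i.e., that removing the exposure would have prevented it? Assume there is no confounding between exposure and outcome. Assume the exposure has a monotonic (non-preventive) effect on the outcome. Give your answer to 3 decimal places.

PN ≈ 0.828

p₁ = 0.57, p₀ = 0.0983.
Under exogeneity and monotonicity, PN = (p₁ − p₀) / p₁.
PN = (0.57 − 0.0983) / 0.57 = 0.4717 / 0.57 ≈ 0.8275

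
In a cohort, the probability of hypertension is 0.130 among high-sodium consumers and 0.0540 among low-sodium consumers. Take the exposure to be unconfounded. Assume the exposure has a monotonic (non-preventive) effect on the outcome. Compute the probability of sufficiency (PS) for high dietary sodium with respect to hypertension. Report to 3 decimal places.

PS ≈ 0.080

Let p₁ = 0.13, p₀ = 0.054.
Under exogeneity and monotonicity, PS = (p₁ − p₀) / (1 − p₀).
PS = (0.13 − 0.054) / (1 − 0.054) = 0.076 / 0.946 ≈ 0.0803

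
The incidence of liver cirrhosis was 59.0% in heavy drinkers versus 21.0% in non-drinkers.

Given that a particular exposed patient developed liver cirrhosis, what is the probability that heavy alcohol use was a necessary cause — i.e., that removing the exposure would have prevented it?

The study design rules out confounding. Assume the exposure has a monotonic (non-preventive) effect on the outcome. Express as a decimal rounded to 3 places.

p₁ = 0.59, p₀ = 0.21.
Under exogeneity and monotonicity, PN = (p₁ − p₀) / p₁.
PN = (0.59 − 0.21) / 0.59 = 0.38 / 0.59 ≈ 0.6441

PN ≈ 0.644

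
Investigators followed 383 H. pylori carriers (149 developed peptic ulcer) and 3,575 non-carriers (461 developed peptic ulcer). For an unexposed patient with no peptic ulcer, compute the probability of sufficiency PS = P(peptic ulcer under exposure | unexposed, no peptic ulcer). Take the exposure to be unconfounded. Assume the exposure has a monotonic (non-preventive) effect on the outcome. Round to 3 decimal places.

PS ≈ 0.299

p₁ = P(outcome | exposed) = 149/383 = 0.38903
p₀ = P(outcome | unexposed) = 461/3575 = 0.12895
Under exogeneity and monotonicity, PS = (p₁ − p₀) / (1 − p₀).
PS = (0.38903 − 0.12895) / (1 − 0.12895) = 0.26008 / 0.87105 ≈ 0.2986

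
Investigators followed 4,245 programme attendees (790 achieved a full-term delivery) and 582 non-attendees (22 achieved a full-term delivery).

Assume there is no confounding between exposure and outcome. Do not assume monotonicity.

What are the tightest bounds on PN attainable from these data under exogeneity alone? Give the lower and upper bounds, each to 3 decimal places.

0.797 ≤ PN ≤ 1.000

p₁ = P(outcome | exposed) = 790/4245 = 0.1861
p₀ = P(outcome | unexposed) = 22/582 = 0.037801
Under exogeneity alone the bounds on PN are max{0,(p₁−p₀)/p₁} ≤ PN ≤ min{1,(1−p₀)/p₁}.
  lower = (p₁ − p₀)/p₁ = 0.1483 / 0.1861 ≈ 0.7969
  upper = min{1, (1 − p₀)/p₁} = 0.9622 / 0.1861 ≈ 5.1703 → capped at 1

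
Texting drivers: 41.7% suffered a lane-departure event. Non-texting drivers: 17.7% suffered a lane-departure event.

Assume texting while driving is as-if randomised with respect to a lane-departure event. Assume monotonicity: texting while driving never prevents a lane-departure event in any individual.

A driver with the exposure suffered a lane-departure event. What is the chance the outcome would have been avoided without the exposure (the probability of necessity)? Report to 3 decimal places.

PN ≈ 0.576

p₁ = 0.417, p₀ = 0.177.
Under exogeneity and monotonicity, PN = (p₁ − p₀) / p₁.
PN = (0.417 − 0.177) / 0.417 = 0.24 / 0.417 ≈ 0.5755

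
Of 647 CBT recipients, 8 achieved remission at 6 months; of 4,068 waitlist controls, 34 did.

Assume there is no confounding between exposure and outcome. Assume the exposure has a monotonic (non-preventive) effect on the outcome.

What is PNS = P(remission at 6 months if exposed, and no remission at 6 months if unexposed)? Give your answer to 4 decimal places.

p₁ = P(outcome | exposed) = 8/647 = 0.012365
p₀ = P(outcome | unexposed) = 34/4068 = 0.0083579
Under exogeneity and monotonicity, PNS = p₁ − p₀.
PNS = 0.012365 − 0.0083579 = 0.0040068

PNS ≈ 0.0040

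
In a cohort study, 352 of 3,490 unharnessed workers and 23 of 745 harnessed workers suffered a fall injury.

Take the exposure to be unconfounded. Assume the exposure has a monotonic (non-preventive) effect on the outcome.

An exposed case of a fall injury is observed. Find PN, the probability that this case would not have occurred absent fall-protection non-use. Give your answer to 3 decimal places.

p₁ = P(outcome | exposed) = 352/3490 = 0.10086
p₀ = P(outcome | unexposed) = 23/745 = 0.030872
Under exogeneity and monotonicity, PN = (p₁ − p₀) / p₁.
PN = (0.10086 − 0.030872) / 0.10086 = 0.069987 / 0.10086 ≈ 0.6939

PN ≈ 0.694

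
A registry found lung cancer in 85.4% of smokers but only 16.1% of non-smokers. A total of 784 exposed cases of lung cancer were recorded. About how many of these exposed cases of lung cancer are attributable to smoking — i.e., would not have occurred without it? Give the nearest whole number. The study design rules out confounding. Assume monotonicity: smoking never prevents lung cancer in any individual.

about 636 cases

p₁ = 0.854, p₀ = 0.161.
PN = (p₁ − p₀)/p₁ = (0.854 − 0.161) / 0.854 ≈ 0.81148.
Attributable cases ≈ PN × (exposed cases) = 0.81148 × 784 ≈ 636.20.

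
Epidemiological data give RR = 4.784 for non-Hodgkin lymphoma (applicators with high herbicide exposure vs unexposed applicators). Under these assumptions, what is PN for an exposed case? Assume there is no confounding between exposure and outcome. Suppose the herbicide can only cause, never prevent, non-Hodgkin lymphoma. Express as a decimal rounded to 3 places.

Under exogeneity and monotonicity, PN = (RR − 1) / RR = 1 − 1/RR.
PN = (4.784 − 1) / 4.784 = 3.784 / 4.784 ≈ 0.7910

PN ≈ 0.791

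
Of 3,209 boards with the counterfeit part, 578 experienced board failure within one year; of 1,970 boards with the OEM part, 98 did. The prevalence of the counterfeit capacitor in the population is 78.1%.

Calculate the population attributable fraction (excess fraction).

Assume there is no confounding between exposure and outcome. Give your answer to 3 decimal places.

PAF ≈ 0.672

p₁ = P(outcome | exposed) = 578/3209 = 0.18012
p₀ = P(outcome | unexposed) = 98/1970 = 0.049746
Overall risk P(Y=1) = π·p₁ + (1−π)·p₀ = 0.781×0.18012 + 0.219×0.049746 = 0.15157.
Under exogeneity, PAF = [P(Y=1) − p₀] / P(Y=1).
PAF = (0.15157 − 0.049746) / 0.15157 ≈ 0.6718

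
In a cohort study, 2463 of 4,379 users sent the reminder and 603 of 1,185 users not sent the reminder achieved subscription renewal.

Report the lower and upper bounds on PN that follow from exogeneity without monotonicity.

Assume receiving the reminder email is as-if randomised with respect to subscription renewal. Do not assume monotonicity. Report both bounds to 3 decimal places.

p₁ = P(outcome | exposed) = 2463/4379 = 0.56246
p₀ = P(outcome | unexposed) = 603/1185 = 0.50886
Under exogeneity alone the bounds on PN are max{0,(p₁−p₀)/p₁} ≤ PN ≤ min{1,(1−p₀)/p₁}.
  lower = (p₁ − p₀)/p₁ = 0.053596 / 0.56246 ≈ 0.0953
  upper = min{1, (1 − p₀)/p₁} = 0.49114 / 0.56246 ≈ 0.8732

0.095 ≤ PN ≤ 0.873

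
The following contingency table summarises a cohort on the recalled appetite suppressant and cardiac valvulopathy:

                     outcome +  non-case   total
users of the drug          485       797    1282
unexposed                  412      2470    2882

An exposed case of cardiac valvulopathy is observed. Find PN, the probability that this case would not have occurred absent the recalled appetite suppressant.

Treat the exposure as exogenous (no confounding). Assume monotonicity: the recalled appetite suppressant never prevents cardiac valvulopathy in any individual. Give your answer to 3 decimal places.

p₁ = P(outcome | exposed) = 485/1282 = 0.37832
p₀ = P(outcome | unexposed) = 412/2882 = 0.14296
Under exogeneity and monotonicity, PN = (p₁ − p₀)/p₁.
PN = (0.37832 − 0.14296) / 0.37832 ≈ 0.6221

PN ≈ 0.622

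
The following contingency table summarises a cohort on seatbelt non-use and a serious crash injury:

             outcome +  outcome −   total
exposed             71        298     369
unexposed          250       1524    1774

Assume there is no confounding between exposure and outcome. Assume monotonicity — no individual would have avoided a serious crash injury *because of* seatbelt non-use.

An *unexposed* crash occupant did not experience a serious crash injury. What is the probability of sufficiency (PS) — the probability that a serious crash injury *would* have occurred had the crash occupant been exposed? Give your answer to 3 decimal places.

PS ≈ 0.060

p₁ = P(outcome | exposed) = 71/369 = 0.19241
p₀ = P(outcome | unexposed) = 250/1774 = 0.14092
Under exogeneity and monotonicity, PS = (p₁ − p₀) / (1 − p₀).
PS = (0.19241 − 0.14092) / (1 − 0.14092) = 0.051487 / 0.85908 ≈ 0.0599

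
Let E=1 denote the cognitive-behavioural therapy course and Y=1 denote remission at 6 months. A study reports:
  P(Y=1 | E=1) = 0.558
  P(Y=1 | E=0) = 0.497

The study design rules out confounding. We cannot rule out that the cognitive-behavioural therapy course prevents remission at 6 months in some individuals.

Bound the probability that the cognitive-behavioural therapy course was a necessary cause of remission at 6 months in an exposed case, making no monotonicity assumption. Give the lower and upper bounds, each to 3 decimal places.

Let p₁ = 0.558, p₀ = 0.497.
Under exogeneity alone the bounds on PN are max{0,(p₁−p₀)/p₁} ≤ PN ≤ min{1,(1−p₀)/p₁}.
  lower = (p₁ − p₀)/p₁ = 0.061 / 0.558 ≈ 0.1093
  upper = min{1, (1 − p₀)/p₁} = 0.503 / 0.558 ≈ 0.9014

0.109 ≤ PN ≤ 0.901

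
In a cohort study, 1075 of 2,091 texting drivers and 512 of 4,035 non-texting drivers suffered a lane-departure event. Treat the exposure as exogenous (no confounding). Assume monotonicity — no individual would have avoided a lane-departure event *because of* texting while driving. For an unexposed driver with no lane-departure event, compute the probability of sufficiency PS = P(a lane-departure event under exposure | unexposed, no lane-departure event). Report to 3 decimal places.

p₁ = P(outcome | exposed) = 1075/2091 = 0.51411
p₀ = P(outcome | unexposed) = 512/4035 = 0.12689
Under exogeneity and monotonicity, PS = (p₁ − p₀) / (1 − p₀).
PS = (0.51411 − 0.12689) / (1 − 0.12689) = 0.38722 / 0.87311 ≈ 0.4435

PS ≈ 0.443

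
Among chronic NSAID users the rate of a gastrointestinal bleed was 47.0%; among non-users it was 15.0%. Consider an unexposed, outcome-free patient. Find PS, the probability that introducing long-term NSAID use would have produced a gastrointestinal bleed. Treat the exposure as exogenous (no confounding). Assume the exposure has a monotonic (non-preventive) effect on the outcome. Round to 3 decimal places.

PS ≈ 0.376

p₁ = 0.47, p₀ = 0.15.
Under exogeneity and monotonicity, PS = (p₁ − p₀) / (1 − p₀).
PS = (0.47 − 0.15) / (1 − 0.15) = 0.32 / 0.85 ≈ 0.3765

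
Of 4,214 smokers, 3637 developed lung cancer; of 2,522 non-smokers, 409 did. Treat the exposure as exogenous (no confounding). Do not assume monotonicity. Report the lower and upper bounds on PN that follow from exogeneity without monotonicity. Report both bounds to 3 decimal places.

p₁ = P(outcome | exposed) = 3637/4214 = 0.86308
p₀ = P(outcome | unexposed) = 409/2522 = 0.16217
Under exogeneity alone the bounds on PN are max{0,(p₁−p₀)/p₁} ≤ PN ≤ min{1,(1−p₀)/p₁}.
  lower = (p₁ − p₀)/p₁ = 0.7009 / 0.86308 ≈ 0.8121
  upper = min{1, (1 − p₀)/p₁} = 0.83783 / 0.86308 ≈ 0.9707

0.812 ≤ PN ≤ 0.971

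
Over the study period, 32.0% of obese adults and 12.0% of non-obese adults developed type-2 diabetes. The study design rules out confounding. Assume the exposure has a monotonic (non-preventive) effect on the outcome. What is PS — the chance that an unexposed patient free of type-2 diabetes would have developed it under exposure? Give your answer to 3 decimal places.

PS ≈ 0.227

p₁ = 0.32, p₀ = 0.12.
Under exogeneity and monotonicity, PS = (p₁ − p₀) / (1 − p₀).
PS = (0.32 − 0.12) / (1 − 0.12) = 0.2 / 0.88 ≈ 0.2273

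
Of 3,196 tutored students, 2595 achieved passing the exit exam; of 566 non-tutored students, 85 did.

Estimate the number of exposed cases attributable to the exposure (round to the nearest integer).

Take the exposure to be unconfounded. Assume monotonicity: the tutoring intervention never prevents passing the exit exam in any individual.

about 2115 cases

p₁ = P(outcome | exposed) = 2595/3196 = 0.81195
p₀ = P(outcome | unexposed) = 85/566 = 0.15018
PN = (p₁ − p₀)/p₁ = (0.81195 − 0.15018) / 0.81195 ≈ 0.81504.
Attributable cases ≈ PN × (exposed cases) = 0.81504 × 2595 ≈ 2115.04.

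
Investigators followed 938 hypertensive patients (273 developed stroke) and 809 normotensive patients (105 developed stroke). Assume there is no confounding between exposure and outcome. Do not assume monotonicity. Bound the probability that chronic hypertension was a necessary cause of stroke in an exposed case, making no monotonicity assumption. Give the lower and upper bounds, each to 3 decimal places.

0.554 ≤ PN ≤ 1.000

p₁ = P(outcome | exposed) = 273/938 = 0.29104
p₀ = P(outcome | unexposed) = 105/809 = 0.12979
Under exogeneity alone the bounds on PN are max{0,(p₁−p₀)/p₁} ≤ PN ≤ min{1,(1−p₀)/p₁}.
  lower = (p₁ − p₀)/p₁ = 0.16125 / 0.29104 ≈ 0.5541
  upper = min{1, (1 − p₀)/p₁} = 0.87021 / 0.29104 ≈ 2.9900 → capped at 1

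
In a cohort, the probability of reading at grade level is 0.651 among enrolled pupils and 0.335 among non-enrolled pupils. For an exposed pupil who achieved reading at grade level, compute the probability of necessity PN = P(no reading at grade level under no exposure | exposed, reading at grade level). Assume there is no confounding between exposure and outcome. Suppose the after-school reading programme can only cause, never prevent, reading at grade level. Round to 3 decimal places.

Let p₁ = 0.651, p₀ = 0.335.
Under exogeneity and monotonicity, PN = (p₁ − p₀) / p₁.
PN = (0.651 − 0.335) / 0.651 = 0.316 / 0.651 ≈ 0.4854

PN ≈ 0.485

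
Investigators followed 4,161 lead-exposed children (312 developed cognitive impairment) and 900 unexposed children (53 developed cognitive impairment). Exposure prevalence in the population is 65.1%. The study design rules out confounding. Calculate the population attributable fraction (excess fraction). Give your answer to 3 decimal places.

PAF ≈ 0.151

p₁ = P(outcome | exposed) = 312/4161 = 0.074982
p₀ = P(outcome | unexposed) = 53/900 = 0.058889
Overall risk P(Y=1) = π·p₁ + (1−π)·p₀ = 0.651×0.074982 + 0.349×0.058889 = 0.069365.
Under exogeneity, PAF = [P(Y=1) − p₀] / P(Y=1).
PAF = (0.069365 − 0.058889) / 0.069365 ≈ 0.1510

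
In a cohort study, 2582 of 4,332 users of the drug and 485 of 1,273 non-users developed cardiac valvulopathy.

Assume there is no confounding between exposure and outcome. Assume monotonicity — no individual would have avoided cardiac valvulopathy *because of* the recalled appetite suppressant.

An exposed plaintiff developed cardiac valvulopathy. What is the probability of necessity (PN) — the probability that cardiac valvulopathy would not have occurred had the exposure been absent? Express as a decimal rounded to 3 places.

PN ≈ 0.361

p₁ = P(outcome | exposed) = 2582/4332 = 0.59603
p₀ = P(outcome | unexposed) = 485/1273 = 0.38099
Under exogeneity and monotonicity, PN = (p₁ − p₀) / p₁.
PN = (0.59603 − 0.38099) / 0.59603 = 0.21504 / 0.59603 ≈ 0.3608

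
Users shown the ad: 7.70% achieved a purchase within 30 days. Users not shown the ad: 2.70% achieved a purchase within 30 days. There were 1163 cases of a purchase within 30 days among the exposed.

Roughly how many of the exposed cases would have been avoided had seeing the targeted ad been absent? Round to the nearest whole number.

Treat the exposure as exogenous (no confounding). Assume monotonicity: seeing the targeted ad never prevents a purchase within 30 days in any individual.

about 755 cases

p₁ = 0.077, p₀ = 0.027.
PN = (p₁ − p₀)/p₁ = (0.077 − 0.027) / 0.077 ≈ 0.64935.
Attributable cases ≈ PN × (exposed cases) = 0.64935 × 1163 ≈ 755.19.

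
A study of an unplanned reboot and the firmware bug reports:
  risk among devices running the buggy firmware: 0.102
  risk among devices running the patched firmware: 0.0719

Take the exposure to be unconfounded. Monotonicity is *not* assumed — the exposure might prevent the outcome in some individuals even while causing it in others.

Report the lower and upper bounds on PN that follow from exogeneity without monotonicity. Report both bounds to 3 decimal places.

Let p₁ = 0.102, p₀ = 0.0719.
Under exogeneity alone the bounds on PN are max{0,(p₁−p₀)/p₁} ≤ PN ≤ min{1,(1−p₀)/p₁}.
  lower = (p₁ − p₀)/p₁ = 0.0301 / 0.102 ≈ 0.2951
  upper = min{1, (1 − p₀)/p₁} = 0.9281 / 0.102 ≈ 9.0990 → capped at 1

0.295 ≤ PN ≤ 1.000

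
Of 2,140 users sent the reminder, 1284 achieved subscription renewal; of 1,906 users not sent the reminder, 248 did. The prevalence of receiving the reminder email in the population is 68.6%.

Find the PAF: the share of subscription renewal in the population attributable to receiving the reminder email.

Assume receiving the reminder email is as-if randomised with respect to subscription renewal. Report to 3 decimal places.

p₁ = P(outcome | exposed) = 1284/2140 = 0.6
p₀ = P(outcome | unexposed) = 248/1906 = 0.13012
Overall risk P(Y=1) = π·p₁ + (1−π)·p₀ = 0.686×0.6 + 0.314×0.13012 = 0.45246.
Under exogeneity, PAF = [P(Y=1) − p₀] / P(Y=1).
PAF = (0.45246 − 0.13012) / 0.45246 ≈ 0.7124

PAF ≈ 0.712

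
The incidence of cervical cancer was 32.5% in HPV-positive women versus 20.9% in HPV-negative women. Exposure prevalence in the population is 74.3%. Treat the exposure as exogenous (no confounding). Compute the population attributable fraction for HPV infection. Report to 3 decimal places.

p₁ = 0.325, p₀ = 0.209.
Overall risk P(Y=1) = π·p₁ + (1−π)·p₀ = 0.743×0.325 + 0.257×0.209 = 0.29519.
Under exogeneity, PAF = [P(Y=1) − p₀] / P(Y=1).
PAF = (0.29519 − 0.209) / 0.29519 ≈ 0.2920

PAF ≈ 0.292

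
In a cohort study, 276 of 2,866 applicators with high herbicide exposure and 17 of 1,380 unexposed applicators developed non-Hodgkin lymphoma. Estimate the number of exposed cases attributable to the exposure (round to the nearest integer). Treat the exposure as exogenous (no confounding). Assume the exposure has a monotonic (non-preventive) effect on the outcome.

p₁ = P(outcome | exposed) = 276/2866 = 0.096301
p₀ = P(outcome | unexposed) = 17/1380 = 0.012319
PN = (p₁ − p₀)/p₁ = (0.096301 − 0.012319) / 0.096301 ≈ 0.87208.
Attributable cases ≈ PN × (exposed cases) = 0.87208 × 276 ≈ 240.69.

about 241 cases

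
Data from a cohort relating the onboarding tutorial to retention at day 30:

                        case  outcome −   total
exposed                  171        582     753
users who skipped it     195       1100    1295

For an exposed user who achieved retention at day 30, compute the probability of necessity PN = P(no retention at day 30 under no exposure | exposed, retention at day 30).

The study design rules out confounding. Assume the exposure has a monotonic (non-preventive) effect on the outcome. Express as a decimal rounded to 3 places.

PN ≈ 0.337

p₁ = P(outcome | exposed) = 171/753 = 0.22709
p₀ = P(outcome | unexposed) = 195/1295 = 0.15058
Under exogeneity and monotonicity, PN = (p₁ − p₀)/p₁.
PN = (0.22709 − 0.15058) / 0.22709 ≈ 0.3369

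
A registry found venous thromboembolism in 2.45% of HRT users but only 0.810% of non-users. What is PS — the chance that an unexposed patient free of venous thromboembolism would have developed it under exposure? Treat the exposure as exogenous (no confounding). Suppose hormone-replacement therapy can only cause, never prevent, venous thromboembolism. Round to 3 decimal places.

p₁ = 0.0245, p₀ = 0.0081.
Under exogeneity and monotonicity, PS = (p₁ − p₀) / (1 − p₀).
PS = (0.0245 − 0.0081) / (1 − 0.0081) = 0.0164 / 0.9919 ≈ 0.0165

PS ≈ 0.017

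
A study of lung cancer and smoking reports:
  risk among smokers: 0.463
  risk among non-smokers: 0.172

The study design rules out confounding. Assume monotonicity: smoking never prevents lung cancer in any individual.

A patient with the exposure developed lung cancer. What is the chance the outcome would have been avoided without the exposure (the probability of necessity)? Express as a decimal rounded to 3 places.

PN ≈ 0.629

Let p₁ = 0.463, p₀ = 0.172.
Under exogeneity and monotonicity, PN = (p₁ − p₀) / p₁.
PN = (0.463 − 0.172) / 0.463 = 0.291 / 0.463 ≈ 0.6285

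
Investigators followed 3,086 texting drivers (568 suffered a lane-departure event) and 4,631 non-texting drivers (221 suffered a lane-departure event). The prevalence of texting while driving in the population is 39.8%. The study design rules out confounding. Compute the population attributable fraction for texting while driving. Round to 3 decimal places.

p₁ = P(outcome | exposed) = 568/3086 = 0.18406
p₀ = P(outcome | unexposed) = 221/4631 = 0.047722
Overall risk P(Y=1) = π·p₁ + (1−π)·p₀ = 0.398×0.18406 + 0.602×0.047722 = 0.10198.
Under exogeneity, PAF = [P(Y=1) − p₀] / P(Y=1).
PAF = (0.10198 − 0.047722) / 0.10198 ≈ 0.5321

PAF ≈ 0.532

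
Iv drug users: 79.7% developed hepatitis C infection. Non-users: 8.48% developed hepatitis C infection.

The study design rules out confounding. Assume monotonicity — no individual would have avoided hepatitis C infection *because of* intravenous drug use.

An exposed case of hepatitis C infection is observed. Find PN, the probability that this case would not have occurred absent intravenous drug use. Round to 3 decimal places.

p₁ = 0.797, p₀ = 0.0848.
Under exogeneity and monotonicity, PN = (p₁ − p₀) / p₁.
PN = (0.797 − 0.0848) / 0.797 = 0.7122 / 0.797 ≈ 0.8936

PN ≈ 0.894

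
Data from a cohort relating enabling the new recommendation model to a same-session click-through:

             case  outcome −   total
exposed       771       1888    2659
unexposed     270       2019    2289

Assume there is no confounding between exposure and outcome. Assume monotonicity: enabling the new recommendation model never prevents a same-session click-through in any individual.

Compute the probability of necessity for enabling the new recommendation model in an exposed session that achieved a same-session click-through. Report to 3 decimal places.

PN ≈ 0.593

p₁ = P(outcome | exposed) = 771/2659 = 0.28996
p₀ = P(outcome | unexposed) = 270/2289 = 0.11796
Under exogeneity and monotonicity, PN = (p₁ − p₀)/p₁.
PN = (0.28996 − 0.11796) / 0.28996 ≈ 0.5932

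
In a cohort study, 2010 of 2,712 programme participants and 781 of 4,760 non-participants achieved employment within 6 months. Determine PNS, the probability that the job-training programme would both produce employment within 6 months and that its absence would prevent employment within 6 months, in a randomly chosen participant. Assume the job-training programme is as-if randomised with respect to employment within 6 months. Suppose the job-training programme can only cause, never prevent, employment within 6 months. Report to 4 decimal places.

PNS ≈ 0.5771

p₁ = P(outcome | exposed) = 2010/2712 = 0.74115
p₀ = P(outcome | unexposed) = 781/4760 = 0.16408
Under exogeneity and monotonicity, PNS = p₁ − p₀.
PNS = 0.74115 − 0.16408 = 0.57707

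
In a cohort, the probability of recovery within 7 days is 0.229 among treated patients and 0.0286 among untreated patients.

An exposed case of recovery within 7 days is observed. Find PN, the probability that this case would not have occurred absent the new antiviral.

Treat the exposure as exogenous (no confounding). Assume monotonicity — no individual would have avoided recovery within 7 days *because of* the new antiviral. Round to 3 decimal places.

PN ≈ 0.875

Let p₁ = 0.229, p₀ = 0.0286.
Under exogeneity and monotonicity, PN = (p₁ − p₀) / p₁.
PN = (0.229 − 0.0286) / 0.229 = 0.2004 / 0.229 ≈ 0.8751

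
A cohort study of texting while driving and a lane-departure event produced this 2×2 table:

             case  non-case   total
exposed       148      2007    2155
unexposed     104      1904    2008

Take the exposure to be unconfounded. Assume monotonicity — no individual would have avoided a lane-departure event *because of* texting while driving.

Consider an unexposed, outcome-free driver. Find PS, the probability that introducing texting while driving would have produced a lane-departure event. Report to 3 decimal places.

p₁ = P(outcome | exposed) = 148/2155 = 0.068677
p₀ = P(outcome | unexposed) = 104/2008 = 0.051793
Under exogeneity and monotonicity, PS = (p₁ − p₀) / (1 − p₀).
PS = (0.068677 − 0.051793) / (1 − 0.051793) = 0.016885 / 0.94821 ≈ 0.0178

PS ≈ 0.018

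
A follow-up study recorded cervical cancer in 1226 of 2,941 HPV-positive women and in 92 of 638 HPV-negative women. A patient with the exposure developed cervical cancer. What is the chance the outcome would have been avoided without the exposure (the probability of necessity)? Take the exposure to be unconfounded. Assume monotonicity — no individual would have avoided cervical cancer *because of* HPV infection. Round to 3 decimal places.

PN ≈ 0.654

p₁ = P(outcome | exposed) = 1226/2941 = 0.41687
p₀ = P(outcome | unexposed) = 92/638 = 0.1442
Under exogeneity and monotonicity, PN = (p₁ − p₀) / p₁.
PN = (0.41687 − 0.1442) / 0.41687 = 0.27266 / 0.41687 ≈ 0.6541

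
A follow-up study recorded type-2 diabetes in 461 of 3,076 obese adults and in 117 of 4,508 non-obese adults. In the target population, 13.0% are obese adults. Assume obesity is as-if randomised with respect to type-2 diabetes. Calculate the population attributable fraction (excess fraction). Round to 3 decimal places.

PAF ≈ 0.383

p₁ = P(outcome | exposed) = 461/3076 = 0.14987
p₀ = P(outcome | unexposed) = 117/4508 = 0.025954
Overall risk P(Y=1) = π·p₁ + (1−π)·p₀ = 0.13×0.14987 + 0.87×0.025954 = 0.042063.
Under exogeneity, PAF = [P(Y=1) − p₀] / P(Y=1).
PAF = (0.042063 − 0.025954) / 0.042063 ≈ 0.3830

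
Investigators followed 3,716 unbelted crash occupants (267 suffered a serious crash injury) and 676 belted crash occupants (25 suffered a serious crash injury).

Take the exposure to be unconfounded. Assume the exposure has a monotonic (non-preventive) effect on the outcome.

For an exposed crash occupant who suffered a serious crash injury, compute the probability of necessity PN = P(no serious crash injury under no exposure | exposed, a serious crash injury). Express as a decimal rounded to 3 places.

p₁ = P(outcome | exposed) = 267/3716 = 0.071851
p₀ = P(outcome | unexposed) = 25/676 = 0.036982
Under exogeneity and monotonicity, PN = (p₁ − p₀) / p₁.
PN = (0.071851 − 0.036982) / 0.071851 = 0.034869 / 0.071851 ≈ 0.4853

PN ≈ 0.485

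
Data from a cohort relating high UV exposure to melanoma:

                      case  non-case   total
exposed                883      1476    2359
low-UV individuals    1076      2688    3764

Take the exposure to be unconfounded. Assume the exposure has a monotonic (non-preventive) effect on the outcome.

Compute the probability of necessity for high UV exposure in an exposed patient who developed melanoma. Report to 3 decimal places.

p₁ = P(outcome | exposed) = 883/2359 = 0.37431
p₀ = P(outcome | unexposed) = 1076/3764 = 0.28587
Under exogeneity and monotonicity, PN = (p₁ − p₀) / p₁.
PN = (0.37431 − 0.28587) / 0.37431 = 0.088445 / 0.37431 ≈ 0.2363

PN ≈ 0.236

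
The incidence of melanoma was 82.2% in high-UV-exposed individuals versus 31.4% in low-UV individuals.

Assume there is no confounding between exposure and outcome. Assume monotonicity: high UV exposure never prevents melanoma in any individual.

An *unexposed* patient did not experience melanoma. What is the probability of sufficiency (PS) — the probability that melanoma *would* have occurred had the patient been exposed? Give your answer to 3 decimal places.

p₁ = 0.822, p₀ = 0.314.
Under exogeneity and monotonicity, PS = (p₁ − p₀) / (1 − p₀).
PS = (0.822 − 0.314) / (1 − 0.314) = 0.508 / 0.686 ≈ 0.7405

PS ≈ 0.741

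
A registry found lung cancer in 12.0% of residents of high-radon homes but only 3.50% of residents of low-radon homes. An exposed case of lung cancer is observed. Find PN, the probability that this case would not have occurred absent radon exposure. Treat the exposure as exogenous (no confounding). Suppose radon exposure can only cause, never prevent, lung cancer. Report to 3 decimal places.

p₁ = 0.12, p₀ = 0.035.
Under exogeneity and monotonicity, PN = (p₁ − p₀) / p₁.
PN = (0.12 − 0.035) / 0.12 = 0.085 / 0.12 ≈ 0.7083

PN ≈ 0.708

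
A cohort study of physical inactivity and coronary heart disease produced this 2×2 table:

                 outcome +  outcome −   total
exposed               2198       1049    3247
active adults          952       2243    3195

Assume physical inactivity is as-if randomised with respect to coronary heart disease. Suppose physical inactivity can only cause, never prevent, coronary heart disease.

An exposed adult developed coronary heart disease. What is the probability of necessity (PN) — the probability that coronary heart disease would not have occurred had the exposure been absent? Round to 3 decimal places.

p₁ = P(outcome | exposed) = 2198/3247 = 0.67693
p₀ = P(outcome | unexposed) = 952/3195 = 0.29797
Under exogeneity and monotonicity, PN = (p₁ − p₀)/p₁.
PN = (0.67693 − 0.29797) / 0.67693 ≈ 0.5598

PN ≈ 0.560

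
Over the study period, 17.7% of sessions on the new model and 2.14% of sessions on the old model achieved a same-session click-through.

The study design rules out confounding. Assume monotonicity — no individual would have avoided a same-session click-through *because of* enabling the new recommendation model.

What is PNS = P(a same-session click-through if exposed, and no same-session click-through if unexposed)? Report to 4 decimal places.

PNS ≈ 0.1556

p₁ = 0.177, p₀ = 0.0214.
Under exogeneity and monotonicity, PNS = p₁ − p₀.
PNS = 0.177 − 0.0214 = 0.1556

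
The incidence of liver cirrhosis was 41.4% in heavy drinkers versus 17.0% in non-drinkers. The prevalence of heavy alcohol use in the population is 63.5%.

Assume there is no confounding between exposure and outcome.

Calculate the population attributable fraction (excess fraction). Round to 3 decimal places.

p₁ = 0.414, p₀ = 0.17.
Overall risk P(Y=1) = π·p₁ + (1−π)·p₀ = 0.635×0.414 + 0.365×0.17 = 0.32494.
Under exogeneity, PAF = [P(Y=1) − p₀] / P(Y=1).
PAF = (0.32494 − 0.17) / 0.32494 ≈ 0.4768

PAF ≈ 0.477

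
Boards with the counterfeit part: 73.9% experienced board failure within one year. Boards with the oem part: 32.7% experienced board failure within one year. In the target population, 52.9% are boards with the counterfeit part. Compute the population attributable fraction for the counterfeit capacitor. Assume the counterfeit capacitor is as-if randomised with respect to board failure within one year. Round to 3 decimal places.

PAF ≈ 0.400

p₁ = 0.739, p₀ = 0.327.
Overall risk P(Y=1) = π·p₁ + (1−π)·p₀ = 0.529×0.739 + 0.471×0.327 = 0.54495.
Under exogeneity, PAF = [P(Y=1) − p₀] / P(Y=1).
PAF = (0.54495 − 0.327) / 0.54495 ≈ 0.3999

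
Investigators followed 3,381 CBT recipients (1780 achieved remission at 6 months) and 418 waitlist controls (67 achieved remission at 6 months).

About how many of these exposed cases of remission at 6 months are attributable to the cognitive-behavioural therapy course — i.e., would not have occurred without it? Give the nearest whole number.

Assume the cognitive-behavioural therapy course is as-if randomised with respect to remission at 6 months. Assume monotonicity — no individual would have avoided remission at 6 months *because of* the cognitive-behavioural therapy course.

p₁ = P(outcome | exposed) = 1780/3381 = 0.52647
p₀ = P(outcome | unexposed) = 67/418 = 0.16029
PN = (p₁ − p₀)/p₁ = (0.52647 − 0.16029) / 0.52647 ≈ 0.69554.
Attributable cases ≈ PN × (exposed cases) = 0.69554 × 1780 ≈ 1238.07.

about 1238 cases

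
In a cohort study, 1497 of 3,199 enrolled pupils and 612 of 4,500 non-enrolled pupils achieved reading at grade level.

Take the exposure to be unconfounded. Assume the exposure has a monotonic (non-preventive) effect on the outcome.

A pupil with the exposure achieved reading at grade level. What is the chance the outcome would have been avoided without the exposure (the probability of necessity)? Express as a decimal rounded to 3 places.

PN ≈ 0.709

p₁ = P(outcome | exposed) = 1497/3199 = 0.46796
p₀ = P(outcome | unexposed) = 612/4500 = 0.136
Under exogeneity and monotonicity, PN = (p₁ − p₀) / p₁.
PN = (0.46796 − 0.136) / 0.46796 = 0.33196 / 0.46796 ≈ 0.7094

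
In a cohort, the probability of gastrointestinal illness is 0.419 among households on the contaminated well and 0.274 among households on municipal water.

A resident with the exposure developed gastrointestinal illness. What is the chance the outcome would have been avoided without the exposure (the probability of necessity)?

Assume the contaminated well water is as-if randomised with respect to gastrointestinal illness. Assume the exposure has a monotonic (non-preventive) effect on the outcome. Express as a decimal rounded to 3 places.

PN ≈ 0.346

Let p₁ = 0.419, p₀ = 0.274.
Under exogeneity and monotonicity, PN = (p₁ − p₀) / p₁.
PN = (0.419 − 0.274) / 0.419 = 0.145 / 0.419 ≈ 0.3461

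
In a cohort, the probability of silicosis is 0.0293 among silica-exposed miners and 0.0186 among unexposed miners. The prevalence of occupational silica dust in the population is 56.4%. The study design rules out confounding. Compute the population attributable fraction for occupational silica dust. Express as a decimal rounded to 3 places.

Let p₁ = 0.0293, p₀ = 0.0186.
Overall risk P(Y=1) = π·p₁ + (1−π)·p₀ = 0.564×0.0293 + 0.436×0.0186 = 0.024635.
Under exogeneity, PAF = [P(Y=1) − p₀] / P(Y=1).
PAF = (0.024635 − 0.0186) / 0.024635 ≈ 0.2450

PAF ≈ 0.245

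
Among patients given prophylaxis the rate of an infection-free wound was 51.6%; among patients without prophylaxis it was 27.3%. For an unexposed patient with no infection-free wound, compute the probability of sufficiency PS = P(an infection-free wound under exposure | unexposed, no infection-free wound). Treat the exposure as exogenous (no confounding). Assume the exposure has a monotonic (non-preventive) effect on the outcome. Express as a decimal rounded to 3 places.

PS ≈ 0.334

p₁ = 0.516, p₀ = 0.273.
Under exogeneity and monotonicity, PS = (p₁ − p₀) / (1 − p₀).
PS = (0.516 − 0.273) / (1 − 0.273) = 0.243 / 0.727 ≈ 0.3343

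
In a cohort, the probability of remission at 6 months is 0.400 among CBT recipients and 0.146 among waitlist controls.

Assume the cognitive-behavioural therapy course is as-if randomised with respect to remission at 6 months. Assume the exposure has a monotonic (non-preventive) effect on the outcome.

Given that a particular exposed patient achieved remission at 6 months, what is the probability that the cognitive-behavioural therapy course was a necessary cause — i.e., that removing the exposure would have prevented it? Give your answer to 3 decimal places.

PN ≈ 0.635

Let p₁ = 0.4, p₀ = 0.146.
Under exogeneity and monotonicity, PN = (p₁ − p₀) / p₁.
PN = (0.4 − 0.146) / 0.4 = 0.254 / 0.4 ≈ 0.6350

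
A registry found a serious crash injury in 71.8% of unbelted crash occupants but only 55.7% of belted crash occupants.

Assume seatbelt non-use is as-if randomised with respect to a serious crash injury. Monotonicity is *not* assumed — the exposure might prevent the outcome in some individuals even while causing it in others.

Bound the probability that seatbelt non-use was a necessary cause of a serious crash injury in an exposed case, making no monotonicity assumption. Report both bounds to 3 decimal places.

0.224 ≤ PN ≤ 0.617

p₁ = 0.718, p₀ = 0.557.
Under exogeneity alone the bounds on PN are max{0,(p₁−p₀)/p₁} ≤ PN ≤ min{1,(1−p₀)/p₁}.
  lower = (p₁ − p₀)/p₁ = 0.161 / 0.718 ≈ 0.2242
  upper = min{1, (1 − p₀)/p₁} = 0.443 / 0.718 ≈ 0.6170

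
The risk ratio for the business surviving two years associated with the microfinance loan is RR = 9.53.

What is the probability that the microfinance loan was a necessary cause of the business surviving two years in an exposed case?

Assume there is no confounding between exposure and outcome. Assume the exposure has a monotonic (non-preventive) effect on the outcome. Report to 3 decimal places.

PN ≈ 0.895

Under exogeneity and monotonicity, PN = (RR − 1) / RR = 1 − 1/RR.
PN = (9.53 − 1) / 9.53 = 8.53 / 9.53 ≈ 0.8951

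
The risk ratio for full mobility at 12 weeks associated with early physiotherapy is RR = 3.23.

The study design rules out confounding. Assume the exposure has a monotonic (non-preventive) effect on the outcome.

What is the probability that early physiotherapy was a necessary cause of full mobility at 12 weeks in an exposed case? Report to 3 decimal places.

PN ≈ 0.690

Under exogeneity and monotonicity, PN = (RR − 1) / RR = 1 − 1/RR.
PN = (3.23 − 1) / 3.23 = 2.23 / 3.23 ≈ 0.6904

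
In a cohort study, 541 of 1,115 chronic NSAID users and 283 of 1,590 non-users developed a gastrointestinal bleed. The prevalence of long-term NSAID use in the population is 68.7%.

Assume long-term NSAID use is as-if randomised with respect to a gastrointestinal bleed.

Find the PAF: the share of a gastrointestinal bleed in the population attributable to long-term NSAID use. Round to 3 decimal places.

p₁ = P(outcome | exposed) = 541/1115 = 0.4852
p₀ = P(outcome | unexposed) = 283/1590 = 0.17799
Overall risk P(Y=1) = π·p₁ + (1−π)·p₀ = 0.687×0.4852 + 0.313×0.17799 = 0.38904.
Under exogeneity, PAF = [P(Y=1) − p₀] / P(Y=1).
PAF = (0.38904 − 0.17799) / 0.38904 ≈ 0.5425

PAF ≈ 0.543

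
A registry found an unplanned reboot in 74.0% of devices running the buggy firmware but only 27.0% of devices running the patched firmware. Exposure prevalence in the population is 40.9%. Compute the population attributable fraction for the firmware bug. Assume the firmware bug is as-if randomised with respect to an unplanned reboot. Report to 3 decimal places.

p₁ = 0.74, p₀ = 0.27.
Overall risk P(Y=1) = π·p₁ + (1−π)·p₀ = 0.409×0.74 + 0.591×0.27 = 0.46223.
Under exogeneity, PAF = [P(Y=1) − p₀] / P(Y=1).
PAF = (0.46223 − 0.27) / 0.46223 ≈ 0.4159

PAF ≈ 0.416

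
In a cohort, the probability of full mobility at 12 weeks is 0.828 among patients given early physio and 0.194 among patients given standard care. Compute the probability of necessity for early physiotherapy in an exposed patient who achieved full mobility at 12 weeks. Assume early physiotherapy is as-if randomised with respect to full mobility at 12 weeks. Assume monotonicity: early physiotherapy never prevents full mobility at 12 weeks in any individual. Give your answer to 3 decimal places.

Let p₁ = 0.828, p₀ = 0.194.
Under exogeneity and monotonicity, PN = (p₁ − p₀) / p₁.
PN = (0.828 − 0.194) / 0.828 = 0.634 / 0.828 ≈ 0.7657

PN ≈ 0.766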